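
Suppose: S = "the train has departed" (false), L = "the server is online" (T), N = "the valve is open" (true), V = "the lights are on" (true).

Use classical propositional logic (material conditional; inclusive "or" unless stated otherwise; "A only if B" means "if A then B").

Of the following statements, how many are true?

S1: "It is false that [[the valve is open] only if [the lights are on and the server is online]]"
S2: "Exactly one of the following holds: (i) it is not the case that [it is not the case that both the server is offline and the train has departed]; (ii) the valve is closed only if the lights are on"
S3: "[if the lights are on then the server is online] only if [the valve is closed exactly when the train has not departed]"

S1: This is ¬(N → (V ∧ L)).

V ∧ L = T ∧ T = T
N → (V ∧ L) = T → T = T
¬(N → (V ∧ L)) = ¬T = F
Thus S1 is false.

S2: This is ¬(¬L ↑ S) ⊕ (¬N → V).

¬L = ¬T = F
¬L ↑ S = F ↑ F = T
¬(¬L ↑ S) = ¬T = F
¬N = ¬T = F
¬N → V = F → T = T
¬(¬L ↑ S) ⊕ (¬N → V) = F ⊕ T = T
Hence S2 is true.

S3: In symbols: (V → L) → (¬N ↔ ¬S)

V → L = T → T = T
¬N = ¬T = F
¬S = ¬F = T
¬N ↔ ¬S = F ↔ T = F
(V → L) → (¬N ↔ ¬S) = T → F = F
So S3 is false.

Count: 1.

1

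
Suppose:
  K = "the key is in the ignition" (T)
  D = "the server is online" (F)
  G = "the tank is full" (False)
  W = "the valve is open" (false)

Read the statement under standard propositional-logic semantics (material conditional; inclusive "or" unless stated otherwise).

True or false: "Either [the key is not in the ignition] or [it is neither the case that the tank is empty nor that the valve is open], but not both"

Values: K=T, G=F, W=F.
Formalization: ~K xor (~G nor W)

~K = ~T = F
~G = ~F = T
~G nor W = T nor F = F
~K xor (~G nor W) = F xor F = F

The statement is false.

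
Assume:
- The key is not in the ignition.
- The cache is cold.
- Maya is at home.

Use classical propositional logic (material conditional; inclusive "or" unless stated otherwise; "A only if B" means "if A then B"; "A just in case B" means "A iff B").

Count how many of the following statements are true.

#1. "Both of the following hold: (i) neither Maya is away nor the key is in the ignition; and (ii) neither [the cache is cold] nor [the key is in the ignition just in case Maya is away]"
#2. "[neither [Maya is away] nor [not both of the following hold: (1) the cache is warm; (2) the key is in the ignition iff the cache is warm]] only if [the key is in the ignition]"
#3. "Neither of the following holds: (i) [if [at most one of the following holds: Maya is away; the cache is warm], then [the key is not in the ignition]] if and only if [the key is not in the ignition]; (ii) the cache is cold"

Let M = "Maya is at home" (T), H = "the key is in the ignition" (F), G = "the cache is warm" (F).

#1: In symbols: (~M nor H) & (~G nor (H <-> ~M))

~M = ~T = F
~M nor H = F nor F = T
~G = ~F = T
~M = ~T = F
H <-> ~M = F <-> F = T
~G nor (H <-> ~M) = T nor T = F
(~M nor H) & (~G nor (H <-> ~M)) = T & F = F
Thus #1 is false.

#2: This is (~M nor (G nand (H <-> G))) -> H.

~M = ~T = F
H <-> G = F <-> F = T
G nand (H <-> G) = F nand T = T
~M nor (G nand (H <-> G)) = F nor T = F
(~M nor (G nand (H <-> G))) -> H = F -> F = T
Hence #2 is true.

#3: This is (((~M nand G) -> ~H) <-> ~H) nor ~G.

~M = ~T = F
~M nand G = F nand F = T
~H = ~F = T
(~M nand G) -> ~H = T -> T = T
~H = ~F = T
((~M nand G) -> ~H) <-> ~H = T <-> T = T
~G = ~F = T
(((~M nand G) -> ~H) <-> ~H) nor ~G = T nor T = F
So #3 is false.

Count: 1.

1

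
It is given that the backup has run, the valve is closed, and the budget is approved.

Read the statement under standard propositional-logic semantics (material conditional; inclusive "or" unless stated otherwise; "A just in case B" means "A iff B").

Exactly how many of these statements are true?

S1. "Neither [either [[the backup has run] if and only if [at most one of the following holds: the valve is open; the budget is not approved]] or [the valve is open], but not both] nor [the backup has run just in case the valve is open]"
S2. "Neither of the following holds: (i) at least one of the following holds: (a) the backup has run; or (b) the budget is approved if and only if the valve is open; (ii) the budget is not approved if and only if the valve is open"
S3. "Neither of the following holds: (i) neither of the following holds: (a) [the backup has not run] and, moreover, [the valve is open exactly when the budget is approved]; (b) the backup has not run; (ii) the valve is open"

Let K = "the backup has run" (T), G = "the valve is open" (F), U = "the budget is approved" (T).

S1: Parsed as ((K ↔ (G ↑ ¬U)) ⊕ G) ↓ (K ↔ G)

¬U = ¬T = F
G ↑ ¬U = F ↑ F = T
K ↔ (G ↑ ¬U) = T ↔ T = T
(K ↔ (G ↑ ¬U)) ⊕ G = T ⊕ F = T
K ↔ G = T ↔ F = F
((K ↔ (G ↑ ¬U)) ⊕ G) ↓ (K ↔ G) = T ↓ F = F
Thus S1 is false.

S2: Formalization: (K ∨ (U ↔ G)) ↓ (¬U ↔ G)

U ↔ G = T ↔ F = F
K ∨ (U ↔ G) = T ∨ F = T
¬U = ¬T = F
¬U ↔ G = F ↔ F = T
(K ∨ (U ↔ G)) ↓ (¬U ↔ G) = T ↓ T = F
So S2 is false.

S3: In symbols: ((¬K ∧ (G ↔ U)) ↓ ¬K) ↓ G

¬K = ¬T = F
G ↔ U = F ↔ T = F
¬K ∧ (G ↔ U) = F ∧ F = F
¬K = ¬T = F
(¬K ∧ (G ↔ U)) ↓ ¬K = F ↓ F = T
((¬K ∧ (G ↔ U)) ↓ ¬K) ↓ G = T ↓ F = F
Hence S3 is false.

Count: 0.

0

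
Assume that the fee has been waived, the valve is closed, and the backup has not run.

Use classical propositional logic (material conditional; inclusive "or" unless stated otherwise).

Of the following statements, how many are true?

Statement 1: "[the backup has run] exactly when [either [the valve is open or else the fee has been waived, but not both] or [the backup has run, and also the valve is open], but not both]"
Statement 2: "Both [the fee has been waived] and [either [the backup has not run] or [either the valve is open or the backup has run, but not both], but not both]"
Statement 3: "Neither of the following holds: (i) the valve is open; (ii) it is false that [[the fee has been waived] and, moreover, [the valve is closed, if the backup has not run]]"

2

Let P = "the backup has run" (False), S = "the valve is open" (False), G = "the fee has been waived" (True).

Statement 1: Parsed as P iff ((S xor G) xor (P and S))

S xor G = False xor True = True
P and S = False and False = False
(S xor G) xor (P and S) = True xor False = True
P iff ((S xor G) xor (P and S)) = False iff True = False
So Statement 1 is false.

Statement 2: In symbols: G and (not P xor (S xor P))

not P = not False = True
S xor P = False xor False = False
not P xor (S xor P) = True xor False = True
G and (not P xor (S xor P)) = True and True = True
Hence Statement 2 is true.

Statement 3: In symbols: S nor not (G and (not P -> not S))

not P = not False = True
not S = not False = True
not P -> not S = True -> True = True
G and (not P -> not S) = True and True = True
not (G and (not P -> not S)) = not True = False
S nor not (G and (not P -> not S)) = False nor False = True
Thus Statement 3 is true.

2 of the 3 statements are true (Statement 2, Statement 3).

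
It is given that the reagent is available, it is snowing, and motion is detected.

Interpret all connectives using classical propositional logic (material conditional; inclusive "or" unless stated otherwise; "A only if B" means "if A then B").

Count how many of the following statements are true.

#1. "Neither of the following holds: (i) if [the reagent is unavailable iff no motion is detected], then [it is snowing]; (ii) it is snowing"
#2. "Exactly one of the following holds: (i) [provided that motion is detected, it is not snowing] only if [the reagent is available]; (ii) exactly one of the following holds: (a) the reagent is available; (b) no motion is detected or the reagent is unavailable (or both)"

0

Let P = "the reagent is available" (True), R = "motion is detected" (True), Q = "it is snowing" (True).

#1: Parsed as ((not P iff not R) -> Q) nor Q

not P = not True = False
not R = not True = False
not P iff not R = False iff False = True
(not P iff not R) -> Q = True -> True = True
((not P iff not R) -> Q) nor Q = True nor True = False
Thus #1 is false.

#2: This is ((R -> not Q) -> P) xor (P xor (not R or not P)).

not Q = not True = False
R -> not Q = True -> False = False
(R -> not Q) -> P = False -> True = True
not R = not True = False
not P = not True = False
not R or not P = False or False = False
P xor (not R or not P) = True xor False = True
((R -> not Q) -> P) xor (P xor (not R or not P)) = True xor True = False
Hence #2 is false.

0 of the 2 statements are true (none).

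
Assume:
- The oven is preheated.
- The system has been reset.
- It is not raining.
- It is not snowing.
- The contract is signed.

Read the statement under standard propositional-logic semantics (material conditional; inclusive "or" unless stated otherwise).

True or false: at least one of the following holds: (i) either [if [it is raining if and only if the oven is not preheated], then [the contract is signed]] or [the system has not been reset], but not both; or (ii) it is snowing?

Let Q = "it is raining" (False), M = "the oven is preheated" (True), V = "the contract is signed" (True), S = "the system has been reset" (True), P = "it is snowing" (False).
This is (((Q iff not M) -> V) xor not S) or P.

not M = not True = False
Q iff not M = False iff False = True
(Q iff not M) -> V = True -> True = True
not S = not True = False
((Q iff not M) -> V) xor not S = True xor False = True
(((Q iff not M) -> V) xor not S) or P = True or False = True

true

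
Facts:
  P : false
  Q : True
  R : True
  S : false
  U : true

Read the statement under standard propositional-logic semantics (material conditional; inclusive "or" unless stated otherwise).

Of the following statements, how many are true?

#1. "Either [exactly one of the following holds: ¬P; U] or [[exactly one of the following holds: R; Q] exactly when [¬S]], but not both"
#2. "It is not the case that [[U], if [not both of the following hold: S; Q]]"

#1: Formalization: (¬P ⊕ U) ⊕ ((R ⊕ Q) ↔ ¬S)

¬P = ¬F = T
¬P ⊕ U = T ⊕ T = F
R ⊕ Q = T ⊕ T = F
¬S = ¬F = T
(R ⊕ Q) ↔ ¬S = F ↔ T = F
(¬P ⊕ U) ⊕ ((R ⊕ Q) ↔ ¬S) = F ⊕ F = F
Hence #1 is false.

#2: Formalization: ¬((S ↑ Q) → U)

S ↑ Q = F ↑ T = T
(S ↑ Q) → U = T → T = T
¬((S ↑ Q) → U) = ¬T = F
Hence #2 is false.

Count: 0.

0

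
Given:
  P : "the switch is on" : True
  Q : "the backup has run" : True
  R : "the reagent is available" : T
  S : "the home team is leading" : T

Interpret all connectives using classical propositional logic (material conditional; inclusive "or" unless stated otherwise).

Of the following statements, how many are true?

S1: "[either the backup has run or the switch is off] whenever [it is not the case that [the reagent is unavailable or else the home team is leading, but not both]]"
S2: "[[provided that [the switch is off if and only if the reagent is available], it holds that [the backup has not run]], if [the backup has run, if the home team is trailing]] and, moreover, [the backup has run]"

2

S1: Formalization: ~(~R xor S) -> (Q | ~P)

~R = ~T = F
~R xor S = F xor T = T
~(~R xor S) = ~T = F
~P = ~T = F
Q | ~P = T | F = T
~(~R xor S) -> (Q | ~P) = F -> T = T
So S1 is true.

S2: Formalization: ((~S -> Q) -> ((~P <-> R) -> ~Q)) & Q

~S = ~T = F
~S -> Q = F -> T = T
~P = ~T = F
~P <-> R = F <-> T = F
~Q = ~T = F
(~P <-> R) -> ~Q = F -> F = T
(~S -> Q) -> ((~P <-> R) -> ~Q) = T -> T = T
((~S -> Q) -> ((~P <-> R) -> ~Q)) & Q = T & T = T
Hence S2 is true.

Count: 2.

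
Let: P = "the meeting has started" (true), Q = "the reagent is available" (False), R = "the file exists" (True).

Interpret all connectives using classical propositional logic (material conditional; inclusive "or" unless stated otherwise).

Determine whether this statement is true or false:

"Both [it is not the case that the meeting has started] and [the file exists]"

The statement is false.

Formalization: ¬P ∧ R

¬P = ¬T = F
¬P ∧ R = F ∧ T = F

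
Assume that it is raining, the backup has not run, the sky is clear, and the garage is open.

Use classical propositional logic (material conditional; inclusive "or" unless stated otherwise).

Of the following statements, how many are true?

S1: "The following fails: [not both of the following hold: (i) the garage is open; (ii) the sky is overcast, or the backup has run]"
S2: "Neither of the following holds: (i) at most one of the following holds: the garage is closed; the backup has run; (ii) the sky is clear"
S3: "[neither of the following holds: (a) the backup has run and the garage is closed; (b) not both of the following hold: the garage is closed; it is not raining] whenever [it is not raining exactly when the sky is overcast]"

0

Let Q = "the garage is closed" (F), R = "the sky is overcast" (F), M = "the backup has run" (F), V = "it is raining" (T).

S1: This is ¬(¬Q ↑ (R ∨ M)).

¬Q = ¬F = T
R ∨ M = F ∨ F = F
¬Q ↑ (R ∨ M) = T ↑ F = T
¬(¬Q ↑ (R ∨ M)) = ¬T = F
Thus S1 is false.

S2: In symbols: (Q ↑ M) ↓ ¬R

Q ↑ M = F ↑ F = T
¬R = ¬F = T
(Q ↑ M) ↓ ¬R = T ↓ T = F
Thus S2 is false.

S3: This is (¬V ↔ R) → ((M ∧ Q) ↓ (Q ↑ ¬V)).

¬V = ¬T = F
¬V ↔ R = F ↔ F = T
M ∧ Q = F ∧ F = F
¬V = ¬T = F
Q ↑ ¬V = F ↑ F = T
(M ∧ Q) ↓ (Q ↑ ¬V) = F ↓ T = F
(¬V ↔ R) → ((M ∧ Q) ↓ (Q ↑ ¬V)) = T → F = F
So S3 is false.

0 of the 3 statements are true (none).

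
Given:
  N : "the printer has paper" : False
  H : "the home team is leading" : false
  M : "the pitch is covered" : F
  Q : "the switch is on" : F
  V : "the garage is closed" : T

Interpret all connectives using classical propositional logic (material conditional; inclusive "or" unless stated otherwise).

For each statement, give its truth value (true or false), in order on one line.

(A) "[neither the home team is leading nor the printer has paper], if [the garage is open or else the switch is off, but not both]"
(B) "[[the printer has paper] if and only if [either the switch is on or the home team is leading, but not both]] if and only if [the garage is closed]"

(A) true, (B) true

(A): Parsed as (not V xor not Q) -> (H nor N)

not V = not True = False
not Q = not False = True
not V xor not Q = False xor True = True
H nor N = False nor False = True
(not V xor not Q) -> (H nor N) = True -> True = True
So (A) is true.

(B): Formalization: (N iff (Q xor H)) iff V

Q xor H = False xor False = False
N iff (Q xor H) = False iff False = True
(N iff (Q xor H)) iff V = True iff True = True
So (B) is true.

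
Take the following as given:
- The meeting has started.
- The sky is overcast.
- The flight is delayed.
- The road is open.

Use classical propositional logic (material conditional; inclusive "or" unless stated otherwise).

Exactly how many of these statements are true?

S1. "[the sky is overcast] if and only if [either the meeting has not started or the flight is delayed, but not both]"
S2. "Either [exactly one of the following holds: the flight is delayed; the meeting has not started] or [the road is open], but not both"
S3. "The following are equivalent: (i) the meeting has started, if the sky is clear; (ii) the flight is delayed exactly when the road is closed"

1

Let L = "the sky is overcast" (T), S = "the meeting has started" (T), V = "the flight is delayed" (T), H = "the road is closed" (F).

S1: Parsed as L ↔ (¬S ⊕ V)

¬S = ¬T = F
¬S ⊕ V = F ⊕ T = T
L ↔ (¬S ⊕ V) = T ↔ T = T
Hence S1 is true.

S2: Formalization: (V ⊕ ¬S) ⊕ ¬H

¬S = ¬T = F
V ⊕ ¬S = T ⊕ F = T
¬H = ¬F = T
(V ⊕ ¬S) ⊕ ¬H = T ⊕ T = F
Hence S2 is false.

S3: Formalization: (¬L → S) ↔ (V ↔ H)

¬L = ¬T = F
¬L → S = F → T = T
V ↔ H = T ↔ F = F
(¬L → S) ↔ (V ↔ H) = T ↔ F = F
Hence S3 is false.

True statements: 1.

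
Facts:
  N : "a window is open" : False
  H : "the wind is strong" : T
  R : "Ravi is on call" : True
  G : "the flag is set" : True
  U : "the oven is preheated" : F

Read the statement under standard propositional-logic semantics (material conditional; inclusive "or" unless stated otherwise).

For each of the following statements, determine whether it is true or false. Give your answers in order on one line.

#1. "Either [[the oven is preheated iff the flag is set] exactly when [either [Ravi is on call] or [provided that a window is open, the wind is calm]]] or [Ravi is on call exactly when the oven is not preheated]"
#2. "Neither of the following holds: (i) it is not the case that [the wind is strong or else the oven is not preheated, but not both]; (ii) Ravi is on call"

#1: Formalization: ((U iff G) iff (R or (N -> not H))) or (R iff not U)

U iff G = False iff True = False
not H = not True = False
N -> not H = False -> False = True
R or (N -> not H) = True or True = True
(U iff G) iff (R or (N -> not H)) = False iff True = False
not U = not False = True
R iff not U = True iff True = True
((U iff G) iff (R or (N -> not H))) or (R iff not U) = False or True = True
Hence #1 is true.

#2: Formalization: not (H xor not U) nor R

not U = not False = True
H xor not U = True xor True = False
not (H xor not U) = not False = True
not (H xor not U) nor R = True nor True = False
Hence #2 is false.

#1 T, #2 F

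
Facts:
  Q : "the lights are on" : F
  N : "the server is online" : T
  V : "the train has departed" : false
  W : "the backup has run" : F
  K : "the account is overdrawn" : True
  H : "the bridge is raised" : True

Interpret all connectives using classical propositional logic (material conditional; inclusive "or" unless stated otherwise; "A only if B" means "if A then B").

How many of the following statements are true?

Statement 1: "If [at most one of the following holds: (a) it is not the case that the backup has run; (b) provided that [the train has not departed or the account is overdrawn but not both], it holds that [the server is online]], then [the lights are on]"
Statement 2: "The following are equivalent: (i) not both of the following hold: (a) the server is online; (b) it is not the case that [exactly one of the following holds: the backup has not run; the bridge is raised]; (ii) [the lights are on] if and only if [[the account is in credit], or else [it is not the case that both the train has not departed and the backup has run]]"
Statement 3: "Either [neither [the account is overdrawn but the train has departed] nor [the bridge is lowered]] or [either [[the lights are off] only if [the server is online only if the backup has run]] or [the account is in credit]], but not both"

Statement 1: Parsed as (~W nand ((~V xor K) -> N)) -> Q

~W = ~F = T
~V = ~F = T
~V xor K = T xor T = F
(~V xor K) -> N = F -> T = T
~W nand ((~V xor K) -> N) = T nand T = F
(~W nand ((~V xor K) -> N)) -> Q = F -> F = T
So Statement 1 is true.

Statement 2: This is (N nand ~(~W xor H)) <-> (Q <-> (~K | (~V nand W))).

~W = ~F = T
~W xor H = T xor T = F
~(~W xor H) = ~F = T
N nand ~(~W xor H) = T nand T = F
~K = ~T = F
~V = ~F = T
~V nand W = T nand F = T
~K | (~V nand W) = F | T = T
Q <-> (~K | (~V nand W)) = F <-> T = F
(N nand ~(~W xor H)) <-> (Q <-> (~K | (~V nand W))) = F <-> F = T
Thus Statement 2 is true.

Statement 3: Formalization: ((K & V) nor ~H) xor ((~Q -> (N -> W)) | ~K)

K & V = T & F = F
~H = ~T = F
(K & V) nor ~H = F nor F = T
~Q = ~F = T
N -> W = T -> F = F
~Q -> (N -> W) = T -> F = F
~K = ~T = F
(~Q -> (N -> W)) | ~K = F | F = F
((K & V) nor ~H) xor ((~Q -> (N -> W)) | ~K) = T xor F = T
Hence Statement 3 is true.

3 of the 3 statements are true.

3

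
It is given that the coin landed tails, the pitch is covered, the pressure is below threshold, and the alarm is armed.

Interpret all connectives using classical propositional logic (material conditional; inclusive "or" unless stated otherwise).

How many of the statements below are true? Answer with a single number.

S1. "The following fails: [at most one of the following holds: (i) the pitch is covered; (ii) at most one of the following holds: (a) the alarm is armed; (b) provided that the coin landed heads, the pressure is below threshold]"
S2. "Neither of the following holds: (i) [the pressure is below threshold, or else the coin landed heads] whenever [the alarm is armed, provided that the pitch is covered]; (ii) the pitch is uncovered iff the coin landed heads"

Let Q = "the pitch is covered" (T), S = "the alarm is armed" (T), P = "the coin landed heads" (F), R = "the pressure is above threshold" (F).

S1: In symbols: ~(Q nand (S nand (P -> ~R)))

~R = ~F = T
P -> ~R = F -> T = T
S nand (P -> ~R) = T nand T = F
Q nand (S nand (P -> ~R)) = T nand F = T
~(Q nand (S nand (P -> ~R))) = ~T = F
So S1 is false.

S2: In symbols: ((Q -> S) -> (~R | P)) nor (~Q <-> P)

Q -> S = T -> T = T
~R = ~F = T
~R | P = T | F = T
(Q -> S) -> (~R | P) = T -> T = T
~Q = ~T = F
~Q <-> P = F <-> F = T
((Q -> S) -> (~R | P)) nor (~Q <-> P) = T nor T = F
Thus S2 is false.

Count: 0.

0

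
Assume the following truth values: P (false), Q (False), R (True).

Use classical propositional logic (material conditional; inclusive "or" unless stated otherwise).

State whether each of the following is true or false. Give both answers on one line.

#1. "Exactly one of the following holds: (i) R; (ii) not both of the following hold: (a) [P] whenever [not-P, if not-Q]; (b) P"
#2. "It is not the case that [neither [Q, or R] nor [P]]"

#1: Formalization: R xor (((not Q -> not P) -> P) nand P)

not Q = not False = True
not P = not False = True
not Q -> not P = True -> True = True
(not Q -> not P) -> P = True -> False = False
((not Q -> not P) -> P) nand P = False nand False = True
R xor (((not Q -> not P) -> P) nand P) = True xor True = False
So #1 is false.

#2: Parsed as not ((Q or R) nor P)

Q or R = False or True = True
(Q or R) nor P = True nor False = False
not ((Q or R) nor P) = not False = True
Thus #2 is true.

#1 False, #2 True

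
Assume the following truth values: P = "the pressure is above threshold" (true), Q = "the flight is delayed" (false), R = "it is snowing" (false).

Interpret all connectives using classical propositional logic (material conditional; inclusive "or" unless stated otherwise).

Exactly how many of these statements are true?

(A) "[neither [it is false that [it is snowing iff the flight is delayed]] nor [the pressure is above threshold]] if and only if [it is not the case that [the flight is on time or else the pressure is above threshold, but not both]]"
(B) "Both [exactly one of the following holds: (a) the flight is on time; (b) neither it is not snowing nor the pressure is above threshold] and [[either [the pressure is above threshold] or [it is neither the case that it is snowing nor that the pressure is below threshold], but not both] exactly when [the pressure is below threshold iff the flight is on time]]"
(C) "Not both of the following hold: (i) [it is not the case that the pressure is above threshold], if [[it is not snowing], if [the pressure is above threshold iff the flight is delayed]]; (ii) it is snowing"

2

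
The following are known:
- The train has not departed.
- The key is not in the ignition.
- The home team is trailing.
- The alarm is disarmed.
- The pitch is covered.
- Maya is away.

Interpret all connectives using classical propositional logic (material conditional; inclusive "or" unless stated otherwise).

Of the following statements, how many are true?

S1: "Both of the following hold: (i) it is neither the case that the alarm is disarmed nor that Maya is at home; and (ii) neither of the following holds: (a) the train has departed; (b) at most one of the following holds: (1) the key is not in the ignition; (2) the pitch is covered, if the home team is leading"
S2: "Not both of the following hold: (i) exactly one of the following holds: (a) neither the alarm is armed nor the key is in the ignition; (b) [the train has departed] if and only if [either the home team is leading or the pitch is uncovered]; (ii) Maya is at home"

Let V = "the alarm is armed" (F), M = "Maya is at home" (F), R = "the train has departed" (F), W = "the key is in the ignition" (F), K = "the home team is leading" (F), S = "the pitch is covered" (T).

S1: In symbols: (¬V ↓ M) ∧ (R ↓ (¬W ↑ (K → S)))

¬V = ¬F = T
¬V ↓ M = T ↓ F = F
¬W = ¬F = T
K → S = F → T = T
¬W ↑ (K → S) = T ↑ T = F
R ↓ (¬W ↑ (K → S)) = F ↓ F = T
(¬V ↓ M) ∧ (R ↓ (¬W ↑ (K → S))) = F ∧ T = F
Hence S1 is false.

S2: In symbols: ((V ↓ W) ⊕ (R ↔ (K ∨ ¬S))) ↑ M

V ↓ W = F ↓ F = T
¬S = ¬T = F
K ∨ ¬S = F ∨ F = F
R ↔ (K ∨ ¬S) = F ↔ F = T
(V ↓ W) ⊕ (R ↔ (K ∨ ¬S)) = T ⊕ T = F
((V ↓ W) ⊕ (R ↔ (K ∨ ¬S))) ↑ M = F ↑ F = T
Thus S2 is true.

Count: 1.

1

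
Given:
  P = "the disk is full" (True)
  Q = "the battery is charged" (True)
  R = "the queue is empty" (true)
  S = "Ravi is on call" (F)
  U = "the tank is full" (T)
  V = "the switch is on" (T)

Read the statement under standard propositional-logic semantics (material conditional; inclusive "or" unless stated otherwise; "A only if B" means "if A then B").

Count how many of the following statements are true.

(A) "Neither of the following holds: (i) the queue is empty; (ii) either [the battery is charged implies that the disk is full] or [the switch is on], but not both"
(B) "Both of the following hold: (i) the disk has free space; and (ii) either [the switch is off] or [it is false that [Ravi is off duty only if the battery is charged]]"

(A): This is R nor ((Q -> P) xor V).

Q -> P = True -> True = True
(Q -> P) xor V = True xor True = False
R nor ((Q -> P) xor V) = True nor False = False
So (A) is false.

(B): Parsed as not P and (not V or not (not S -> Q))

not P = not True = False
not V = not True = False
not S = not False = True
not S -> Q = True -> True = True
not (not S -> Q) = not True = False
not V or not (not S -> Q) = False or False = False
not P and (not V or not (not S -> Q)) = False and False = False
So (B) is false.

0 of the 2 statements are true (none).

0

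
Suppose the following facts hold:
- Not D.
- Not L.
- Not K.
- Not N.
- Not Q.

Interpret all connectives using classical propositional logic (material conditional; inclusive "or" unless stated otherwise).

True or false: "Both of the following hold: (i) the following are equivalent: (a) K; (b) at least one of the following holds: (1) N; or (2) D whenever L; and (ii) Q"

This is (K ↔ (N ∨ (L → D))) ∧ Q.

L → D = F → F = T
N ∨ (L → D) = F ∨ T = T
K ↔ (N ∨ (L → D)) = F ↔ T = F
(K ↔ (N ∨ (L → D))) ∧ Q = F ∧ F = F

The statement is false.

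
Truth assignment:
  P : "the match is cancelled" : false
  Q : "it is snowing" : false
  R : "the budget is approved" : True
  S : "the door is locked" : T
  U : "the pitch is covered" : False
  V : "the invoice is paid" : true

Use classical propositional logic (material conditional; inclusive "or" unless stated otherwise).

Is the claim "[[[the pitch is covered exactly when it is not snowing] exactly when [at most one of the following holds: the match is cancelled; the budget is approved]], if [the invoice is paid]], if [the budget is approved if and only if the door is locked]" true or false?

false

In symbols: (R iff S) -> (V -> ((U iff not Q) iff (P nand R)))

R iff S = True iff True = True
not Q = not False = True
U iff not Q = False iff True = False
P nand R = False nand True = True
(U iff not Q) iff (P nand R) = False iff True = False
V -> ((U iff not Q) iff (P nand R)) = True -> False = False
(R iff S) -> (V -> ((U iff not Q) iff (P nand R))) = True -> False = False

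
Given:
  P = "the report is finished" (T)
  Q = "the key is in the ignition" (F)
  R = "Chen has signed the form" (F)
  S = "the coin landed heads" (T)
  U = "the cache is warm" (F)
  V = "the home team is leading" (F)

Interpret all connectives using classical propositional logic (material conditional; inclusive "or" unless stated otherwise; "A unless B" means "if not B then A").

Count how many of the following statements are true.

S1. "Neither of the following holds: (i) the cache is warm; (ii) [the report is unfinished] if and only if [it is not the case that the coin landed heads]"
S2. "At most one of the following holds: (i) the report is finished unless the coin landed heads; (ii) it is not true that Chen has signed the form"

0

S1: In symbols: U ↓ (¬P ↔ ¬S)

¬P = ¬T = F
¬S = ¬T = F
¬P ↔ ¬S = F ↔ F = T
U ↓ (¬P ↔ ¬S) = F ↓ T = F
So S1 is false.

S2: Formalization: (P ∨ S) ↑ ¬R

P ∨ S = T ∨ T = T
¬R = ¬F = T
(P ∨ S) ↑ ¬R = T ↑ T = F
So S2 is false.

Count: 0.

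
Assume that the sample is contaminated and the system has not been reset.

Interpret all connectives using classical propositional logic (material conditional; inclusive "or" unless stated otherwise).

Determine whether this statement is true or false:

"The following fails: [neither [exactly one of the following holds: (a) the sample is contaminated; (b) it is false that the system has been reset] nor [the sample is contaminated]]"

Let P = "the sample is contaminated" (True), Q = "the system has been reset" (False).
In symbols: not ((P xor not Q) nor P)

not Q = not False = True
P xor not Q = True xor True = False
(P xor not Q) nor P = False nor True = False
not ((P xor not Q) nor P) = not False = True

true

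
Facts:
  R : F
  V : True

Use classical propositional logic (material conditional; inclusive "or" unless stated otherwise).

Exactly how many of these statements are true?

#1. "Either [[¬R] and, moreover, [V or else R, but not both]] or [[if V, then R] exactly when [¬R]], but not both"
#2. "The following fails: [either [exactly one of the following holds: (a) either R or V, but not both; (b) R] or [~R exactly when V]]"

#1: Formalization: (not R and (V xor R)) xor ((V -> R) iff not R)

not R = not False = True
V xor R = True xor False = True
not R and (V xor R) = True and True = True
V -> R = True -> False = False
not R = not False = True
(V -> R) iff not R = False iff True = False
(not R and (V xor R)) xor ((V -> R) iff not R) = True xor False = True
Thus #1 is true.

#2: Parsed as not (((R xor V) xor R) or (not R iff V))

R xor V = False xor True = True
(R xor V) xor R = True xor False = True
not R = not False = True
not R iff V = True iff True = True
((R xor V) xor R) or (not R iff V) = True or True = True
not (((R xor V) xor R) or (not R iff V)) = not True = False
Hence #2 is false.

True statements: 1.

1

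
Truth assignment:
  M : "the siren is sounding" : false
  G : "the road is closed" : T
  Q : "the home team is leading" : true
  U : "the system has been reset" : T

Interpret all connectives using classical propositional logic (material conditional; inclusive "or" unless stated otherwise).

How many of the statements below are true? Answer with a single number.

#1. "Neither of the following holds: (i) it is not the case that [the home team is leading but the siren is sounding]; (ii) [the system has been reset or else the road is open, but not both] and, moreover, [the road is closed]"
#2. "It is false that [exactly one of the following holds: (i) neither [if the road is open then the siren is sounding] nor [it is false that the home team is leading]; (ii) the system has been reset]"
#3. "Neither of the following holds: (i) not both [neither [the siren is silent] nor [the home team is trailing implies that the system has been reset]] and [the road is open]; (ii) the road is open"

#1: Parsed as ~(Q & M) nor ((U xor ~G) & G)

Q & M = T & F = F
~(Q & M) = ~F = T
~G = ~T = F
U xor ~G = T xor F = T
(U xor ~G) & G = T & T = T
~(Q & M) nor ((U xor ~G) & G) = T nor T = F
Hence #1 is false.

#2: In symbols: ~(((~G -> M) nor ~Q) xor U)

~G = ~T = F
~G -> M = F -> F = T
~Q = ~T = F
(~G -> M) nor ~Q = T nor F = F
((~G -> M) nor ~Q) xor U = F xor T = T
~(((~G -> M) nor ~Q) xor U) = ~T = F
Hence #2 is false.

#3: This is ((~M nor (~Q -> U)) nand ~G) nor ~G.

~M = ~F = T
~Q = ~T = F
~Q -> U = F -> T = T
~M nor (~Q -> U) = T nor T = F
~G = ~T = F
(~M nor (~Q -> U)) nand ~G = F nand F = T
~G = ~T = F
((~M nor (~Q -> U)) nand ~G) nor ~G = T nor F = F
So #3 is false.

0 of the 3 statements are true (none).

0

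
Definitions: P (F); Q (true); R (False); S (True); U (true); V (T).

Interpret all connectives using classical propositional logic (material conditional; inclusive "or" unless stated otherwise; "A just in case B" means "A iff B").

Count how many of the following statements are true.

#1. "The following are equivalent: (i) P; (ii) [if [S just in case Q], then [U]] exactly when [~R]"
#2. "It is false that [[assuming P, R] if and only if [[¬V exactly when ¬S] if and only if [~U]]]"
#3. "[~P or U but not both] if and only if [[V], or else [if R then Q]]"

#1: In symbols: P <-> (((S <-> Q) -> U) <-> ~R)

S <-> Q = T <-> T = T
(S <-> Q) -> U = T -> T = T
~R = ~F = T
((S <-> Q) -> U) <-> ~R = T <-> T = T
P <-> (((S <-> Q) -> U) <-> ~R) = F <-> T = F
Thus #1 is false.

#2: Parsed as ~((P -> R) <-> ((~V <-> ~S) <-> ~U))

P -> R = F -> F = T
~V = ~T = F
~S = ~T = F
~V <-> ~S = F <-> F = T
~U = ~T = F
(~V <-> ~S) <-> ~U = T <-> F = F
(P -> R) <-> ((~V <-> ~S) <-> ~U) = T <-> F = F
~((P -> R) <-> ((~V <-> ~S) <-> ~U)) = ~F = T
Hence #2 is true.

#3: In symbols: (~P xor U) <-> (V | (R -> Q))

~P = ~F = T
~P xor U = T xor T = F
R -> Q = F -> T = T
V | (R -> Q) = T | T = T
(~P xor U) <-> (V | (R -> Q)) = F <-> T = F
So #3 is false.

Count: 1.

1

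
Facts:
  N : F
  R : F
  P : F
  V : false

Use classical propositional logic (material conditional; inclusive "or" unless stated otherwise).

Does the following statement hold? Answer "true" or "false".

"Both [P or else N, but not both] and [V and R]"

False.

Values: P=False, N=False, V=False, R=False.
Parsed as (P xor N) and (V and R)

P xor N = False xor False = False
V and R = False and False = False
(P xor N) and (V and R) = False and False = False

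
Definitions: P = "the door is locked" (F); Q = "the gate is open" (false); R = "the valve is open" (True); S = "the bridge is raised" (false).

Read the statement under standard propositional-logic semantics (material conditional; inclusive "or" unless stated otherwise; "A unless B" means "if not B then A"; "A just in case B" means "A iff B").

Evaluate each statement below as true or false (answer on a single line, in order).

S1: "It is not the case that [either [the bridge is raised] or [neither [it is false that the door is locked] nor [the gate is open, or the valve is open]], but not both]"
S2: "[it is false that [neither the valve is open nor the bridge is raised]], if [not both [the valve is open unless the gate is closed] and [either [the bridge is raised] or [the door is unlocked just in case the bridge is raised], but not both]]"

S1 T; S2 T

S1: In symbols: not (S xor (not P nor (Q or R)))

not P = not False = True
Q or R = False or True = True
not P nor (Q or R) = True nor True = False
S xor (not P nor (Q or R)) = False xor False = False
not (S xor (not P nor (Q or R))) = not False = True
Hence S1 is true.

S2: Formalization: ((R or not Q) nand (S xor (not P iff S))) -> not (R nor S)

not Q = not False = True
R or not Q = True or True = True
not P = not False = True
not P iff S = True iff False = False
S xor (not P iff S) = False xor False = False
(R or not Q) nand (S xor (not P iff S)) = True nand False = True
R nor S = True nor False = False
not (R nor S) = not False = True
((R or not Q) nand (S xor (not P iff S))) -> not (R nor S) = True -> True = True
So S2 is true.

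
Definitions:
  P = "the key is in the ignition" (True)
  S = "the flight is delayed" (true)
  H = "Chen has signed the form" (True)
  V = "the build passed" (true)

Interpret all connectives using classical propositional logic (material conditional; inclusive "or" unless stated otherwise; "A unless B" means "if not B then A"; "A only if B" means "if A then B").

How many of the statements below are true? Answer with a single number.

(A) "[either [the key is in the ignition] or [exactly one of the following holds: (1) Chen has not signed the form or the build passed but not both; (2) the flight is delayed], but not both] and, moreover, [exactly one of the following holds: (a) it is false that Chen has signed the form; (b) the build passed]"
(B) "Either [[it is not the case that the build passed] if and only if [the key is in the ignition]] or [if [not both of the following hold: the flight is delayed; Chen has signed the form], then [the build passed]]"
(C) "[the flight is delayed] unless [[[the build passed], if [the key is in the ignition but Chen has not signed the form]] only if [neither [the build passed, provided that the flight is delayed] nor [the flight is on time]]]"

(A): Formalization: (P ⊕ ((¬H ⊕ V) ⊕ S)) ∧ (¬H ⊕ V)

¬H = ¬T = F
¬H ⊕ V = F ⊕ T = T
(¬H ⊕ V) ⊕ S = T ⊕ T = F
P ⊕ ((¬H ⊕ V) ⊕ S) = T ⊕ F = T
¬H = ¬T = F
¬H ⊕ V = F ⊕ T = T
(P ⊕ ((¬H ⊕ V) ⊕ S)) ∧ (¬H ⊕ V) = T ∧ T = T
Thus (A) is true.

(B): Parsed as (¬V ↔ P) ∨ ((S ↑ H) → V)

¬V = ¬T = F
¬V ↔ P = F ↔ T = F
S ↑ H = T ↑ T = F
(S ↑ H) → V = F → T = T
(¬V ↔ P) ∨ ((S ↑ H) → V) = F ∨ T = T
Thus (B) is true.

(C): This is S ∨ (((P ∧ ¬H) → V) → ((S → V) ↓ ¬S)).

¬H = ¬T = F
P ∧ ¬H = T ∧ F = F
(P ∧ ¬H) → V = F → T = T
S → V = T → T = T
¬S = ¬T = F
(S → V) ↓ ¬S = T ↓ F = F
((P ∧ ¬H) → V) → ((S → V) ↓ ¬S) = T → F = F
S ∨ (((P ∧ ¬H) → V) → ((S → V) ↓ ¬S)) = T ∨ F = T
So (C) is true.

3 of the 3 statements are true.

3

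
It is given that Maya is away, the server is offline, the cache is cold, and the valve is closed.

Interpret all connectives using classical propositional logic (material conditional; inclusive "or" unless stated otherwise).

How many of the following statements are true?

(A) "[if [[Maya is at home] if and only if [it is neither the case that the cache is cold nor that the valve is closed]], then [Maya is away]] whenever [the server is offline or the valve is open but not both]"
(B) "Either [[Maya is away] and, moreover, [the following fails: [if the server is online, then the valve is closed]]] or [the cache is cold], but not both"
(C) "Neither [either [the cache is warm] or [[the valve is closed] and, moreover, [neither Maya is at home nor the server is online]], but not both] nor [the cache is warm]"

Let W = "the server is online" (F), Q = "the valve is open" (F), V = "Maya is at home" (F), U = "the cache is warm" (F).

(A): Formalization: (~W xor Q) -> ((V <-> (~U nor ~Q)) -> ~V)

~W = ~F = T
~W xor Q = T xor F = T
~U = ~F = T
~Q = ~F = T
~U nor ~Q = T nor T = F
V <-> (~U nor ~Q) = F <-> F = T
~V = ~F = T
(V <-> (~U nor ~Q)) -> ~V = T -> T = T
(~W xor Q) -> ((V <-> (~U nor ~Q)) -> ~V) = T -> T = T
So (A) is true.

(B): Formalization: (~V & ~(W -> ~Q)) xor ~U

~V = ~F = T
~Q = ~F = T
W -> ~Q = F -> T = T
~(W -> ~Q) = ~T = F
~V & ~(W -> ~Q) = T & F = F
~U = ~F = T
(~V & ~(W -> ~Q)) xor ~U = F xor T = T
So (B) is true.

(C): In symbols: (U xor (~Q & (V nor W))) nor U

~Q = ~F = T
V nor W = F nor F = T
~Q & (V nor W) = T & T = T
U xor (~Q & (V nor W)) = F xor T = T
(U xor (~Q & (V nor W))) nor U = T nor F = F
So (C) is false.

Count: 2.

2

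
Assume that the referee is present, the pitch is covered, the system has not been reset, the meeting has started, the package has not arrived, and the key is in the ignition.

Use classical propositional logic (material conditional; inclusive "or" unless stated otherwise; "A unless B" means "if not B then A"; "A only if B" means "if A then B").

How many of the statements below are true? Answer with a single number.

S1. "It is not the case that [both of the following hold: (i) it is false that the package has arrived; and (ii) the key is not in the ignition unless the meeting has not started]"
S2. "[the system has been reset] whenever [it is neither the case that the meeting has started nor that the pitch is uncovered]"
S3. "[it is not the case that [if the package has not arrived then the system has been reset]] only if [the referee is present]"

3

Let U = "the package has arrived" (F), V = "the key is in the ignition" (T), S = "the meeting has started" (T), Q = "the pitch is covered" (T), R = "the system has been reset" (F), P = "the referee is present" (T).

S1: This is ~(~U & (~V | ~S)).

~U = ~F = T
~V = ~T = F
~S = ~T = F
~V | ~S = F | F = F
~U & (~V | ~S) = T & F = F
~(~U & (~V | ~S)) = ~F = T
Thus S1 is true.

S2: This is (S nor ~Q) -> R.

~Q = ~T = F
S nor ~Q = T nor F = F
(S nor ~Q) -> R = F -> F = T
Hence S2 is true.

S3: Parsed as ~(~U -> R) -> P

~U = ~F = T
~U -> R = T -> F = F
~(~U -> R) = ~F = T
~(~U -> R) -> P = T -> T = T
Thus S3 is true.

3 of the 3 statements are true.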